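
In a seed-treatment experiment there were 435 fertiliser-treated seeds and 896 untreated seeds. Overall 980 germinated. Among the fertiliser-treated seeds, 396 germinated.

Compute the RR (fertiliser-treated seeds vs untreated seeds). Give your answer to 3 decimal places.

fertiliser-treated seeds without the outcome: 435 − 396 = 39
untreated seeds with the outcome: 980 − 396 = 584
untreated seeds without the outcome: 896 − 584 = 312
risk, fertiliser-treated seeds = 396/435 = 0.9103
risk, untreated seeds = 584/896 = 0.6518
RR = 0.9103 / 0.6518 = 1.397

1.397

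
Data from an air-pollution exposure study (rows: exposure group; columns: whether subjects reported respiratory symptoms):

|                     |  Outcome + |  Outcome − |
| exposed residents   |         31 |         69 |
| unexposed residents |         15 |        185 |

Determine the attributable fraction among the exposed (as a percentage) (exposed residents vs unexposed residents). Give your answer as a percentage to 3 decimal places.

AR% ≈ 75.806%

risk, exposed residents = 31/100 = 0.3100
risk, unexposed residents = 15/200 = 0.0750
AR% = (0.3100 − 0.0750) / 0.3100 = 0.7581 → 75.806%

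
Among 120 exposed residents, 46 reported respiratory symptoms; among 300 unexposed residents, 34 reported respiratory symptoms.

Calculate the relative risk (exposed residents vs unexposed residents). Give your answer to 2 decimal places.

risk, exposed residents = 46/120 = 0.3833
risk, unexposed residents = 34/300 = 0.1133
RR = 0.3833 / 0.1133 = 3.38

3.38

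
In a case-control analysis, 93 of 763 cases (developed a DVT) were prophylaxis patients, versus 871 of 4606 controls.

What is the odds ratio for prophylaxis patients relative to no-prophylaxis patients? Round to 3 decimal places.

odds, prophylaxis patients = 93/871 = 0.1068
odds, no-prophylaxis patients = 670/3735 = 0.1794
OR = 0.1068 / 0.1794 = 0.595

OR: 0.595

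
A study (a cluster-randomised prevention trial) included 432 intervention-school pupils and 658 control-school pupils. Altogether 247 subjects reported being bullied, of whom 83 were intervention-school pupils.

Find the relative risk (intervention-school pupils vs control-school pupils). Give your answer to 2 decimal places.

intervention-school pupils without the outcome: 432 − 83 = 349
control-school pupils with the outcome: 247 − 83 = 164
control-school pupils without the outcome: 658 − 164 = 494
risk, intervention-school pupils = 83/432 = 0.1921
risk, control-school pupils = 164/658 = 0.2492
RR = 0.1921 / 0.2492 = 0.77

RR: 0.77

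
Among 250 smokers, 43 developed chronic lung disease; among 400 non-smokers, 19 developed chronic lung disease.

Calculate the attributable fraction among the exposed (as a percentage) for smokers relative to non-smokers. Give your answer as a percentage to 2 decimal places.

risk, smokers = 43/250 = 0.17200
risk, non-smokers = 19/400 = 0.04750
AR% = (0.17200 − 0.04750) / 0.17200 = 0.7238 → 72.38%

AR% ≈ 72.38%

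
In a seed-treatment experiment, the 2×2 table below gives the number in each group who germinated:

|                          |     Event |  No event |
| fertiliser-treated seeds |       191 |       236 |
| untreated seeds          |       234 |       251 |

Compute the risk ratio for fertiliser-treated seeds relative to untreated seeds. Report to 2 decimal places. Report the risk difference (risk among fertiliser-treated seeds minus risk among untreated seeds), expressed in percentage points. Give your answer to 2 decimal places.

RR = 0.93; RD = -3.52

risk, fertiliser-treated seeds = 191/427 = 0.4473
risk, untreated seeds = 234/485 = 0.4825
RR = 0.4473 / 0.4825 = 0.93
risk difference = 0.4473 − 0.4825 = -0.0352 → -3.52 percentage points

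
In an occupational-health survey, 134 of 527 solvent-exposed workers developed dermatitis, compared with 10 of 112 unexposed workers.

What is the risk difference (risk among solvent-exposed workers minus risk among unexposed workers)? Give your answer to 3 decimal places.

risk, solvent-exposed workers = 134/527 = 0.2543
risk, unexposed workers = 10/112 = 0.0893
risk difference = 0.2543 − 0.0893 = 0.165

RD: 0.165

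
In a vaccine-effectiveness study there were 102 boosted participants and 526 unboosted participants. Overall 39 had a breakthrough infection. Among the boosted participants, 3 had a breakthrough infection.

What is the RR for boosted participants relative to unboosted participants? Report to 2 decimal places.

boosted participants without the outcome: 102 − 3 = 99
unboosted participants with the outcome: 39 − 3 = 36
unboosted participants without the outcome: 526 − 36 = 490
risk, boosted participants = 3/102 = 0.02941
risk, unboosted participants = 36/526 = 0.06844
RR = 0.02941 / 0.06844 = 0.43

0.43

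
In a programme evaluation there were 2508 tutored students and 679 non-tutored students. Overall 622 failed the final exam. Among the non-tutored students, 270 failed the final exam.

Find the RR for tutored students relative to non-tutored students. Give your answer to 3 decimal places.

tutored students with the outcome: 622 − 270 = 352
tutored students without the outcome: 2508 − 352 = 2156
non-tutored students without the outcome: 679 − 270 = 409
risk, tutored students = 352/2508 = 0.1404
risk, non-tutored students = 270/679 = 0.3976
RR = 0.1404 / 0.3976 = 0.353

RR ≈ 0.353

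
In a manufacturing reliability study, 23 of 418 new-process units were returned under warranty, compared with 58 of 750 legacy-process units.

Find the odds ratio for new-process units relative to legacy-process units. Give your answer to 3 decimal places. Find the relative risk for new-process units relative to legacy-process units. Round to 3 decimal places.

OR = 0.695; RR = 0.712

odds, new-process units = 23/395 = 0.0582
odds, legacy-process units = 58/692 = 0.0838
OR = 0.0582 / 0.0838 = 0.695
risk, new-process units = 23/418 = 0.0550
risk, legacy-process units = 58/750 = 0.0773
RR = 0.0550 / 0.0773 = 0.712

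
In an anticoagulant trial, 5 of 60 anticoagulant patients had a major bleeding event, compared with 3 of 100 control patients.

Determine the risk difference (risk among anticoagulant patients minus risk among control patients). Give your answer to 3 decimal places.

risk, anticoagulant patients = 5/60 = 0.08333
risk, control patients = 3/100 = 0.03000
risk difference = 0.08333 − 0.03000 = 0.053

0.053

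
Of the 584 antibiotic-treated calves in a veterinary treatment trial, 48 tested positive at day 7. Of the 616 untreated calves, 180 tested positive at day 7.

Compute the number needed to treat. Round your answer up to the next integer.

risk, antibiotic-treated calves = 48/584 = 0.082192
risk, untreated calves = 180/616 = 0.292208
absolute risk difference = 0.210016
1 / 0.210016 = 4.762 → round up → 5

NNT ≈ 5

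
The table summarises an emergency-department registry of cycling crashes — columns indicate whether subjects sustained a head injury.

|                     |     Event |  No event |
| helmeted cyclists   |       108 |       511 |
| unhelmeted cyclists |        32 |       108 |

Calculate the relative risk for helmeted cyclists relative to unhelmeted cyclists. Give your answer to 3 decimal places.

risk, helmeted cyclists = 108/619 = 0.1745
risk, unhelmeted cyclists = 32/140 = 0.2286
RR = 0.1745 / 0.2286 = 0.763

RR: 0.763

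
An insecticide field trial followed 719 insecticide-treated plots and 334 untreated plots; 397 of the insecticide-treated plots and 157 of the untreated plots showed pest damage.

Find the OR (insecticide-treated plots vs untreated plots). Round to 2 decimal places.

OR = (397 × 177) / (322 × 157) = 70269/50554 ≈ 1.39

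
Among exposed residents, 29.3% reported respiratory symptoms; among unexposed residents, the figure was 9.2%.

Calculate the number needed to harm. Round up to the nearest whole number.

absolute risk difference = 0.201000
1 / 0.201000 = 4.975 → round up → 5

5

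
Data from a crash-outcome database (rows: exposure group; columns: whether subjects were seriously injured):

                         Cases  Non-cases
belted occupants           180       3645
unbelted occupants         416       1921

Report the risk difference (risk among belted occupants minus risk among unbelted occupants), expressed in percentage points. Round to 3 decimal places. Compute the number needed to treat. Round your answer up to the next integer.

RD = -13.095; NNT = 8

risk, belted occupants = 180/3825 = 0.04706
risk, unbelted occupants = 416/2337 = 0.17801
risk difference = 0.04706 − 0.17801 = -0.13095 → -13.095 percentage points
absolute risk difference = 0.130947
1 / 0.130947 = 7.637 → round up → 8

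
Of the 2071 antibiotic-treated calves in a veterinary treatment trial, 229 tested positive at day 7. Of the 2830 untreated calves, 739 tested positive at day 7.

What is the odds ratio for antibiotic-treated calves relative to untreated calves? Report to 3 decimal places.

OR: 0.352

odds, antibiotic-treated calves = 229/1842 = 0.1243
odds, untreated calves = 739/2091 = 0.3534
OR = 0.1243 / 0.3534 = 0.352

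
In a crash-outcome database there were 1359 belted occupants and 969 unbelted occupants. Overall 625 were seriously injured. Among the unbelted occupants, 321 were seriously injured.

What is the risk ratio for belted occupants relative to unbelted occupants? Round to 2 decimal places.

belted occupants with the outcome: 625 − 321 = 304
belted occupants without the outcome: 1359 − 304 = 1055
unbelted occupants without the outcome: 969 − 321 = 648
risk, belted occupants = 304/1359 = 0.2237
risk, unbelted occupants = 321/969 = 0.3313
RR = 0.2237 / 0.3313 = 0.68

RR: 0.68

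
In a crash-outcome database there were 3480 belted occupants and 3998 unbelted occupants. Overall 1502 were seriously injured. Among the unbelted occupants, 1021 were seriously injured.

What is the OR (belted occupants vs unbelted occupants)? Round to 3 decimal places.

belted occupants with the outcome: 1502 − 1021 = 481
belted occupants without the outcome: 3480 − 481 = 2999
unbelted occupants without the outcome: 3998 − 1021 = 2977
OR = (481 × 2977) / (2999 × 1021) = 1431937/3061979 ≈ 0.468

0.468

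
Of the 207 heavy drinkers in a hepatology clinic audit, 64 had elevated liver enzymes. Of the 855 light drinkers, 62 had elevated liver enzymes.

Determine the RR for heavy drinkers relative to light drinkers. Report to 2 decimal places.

risk, heavy drinkers = 64/207 = 0.3092
risk, light drinkers = 62/855 = 0.0725
RR = 0.3092 / 0.0725 = 4.26

4.26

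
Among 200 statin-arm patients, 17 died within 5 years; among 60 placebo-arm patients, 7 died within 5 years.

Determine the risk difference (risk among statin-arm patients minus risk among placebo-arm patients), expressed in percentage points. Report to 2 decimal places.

RD = -3.17

risk, statin-arm patients = 17/200 = 0.0850
risk, placebo-arm patients = 7/60 = 0.1167
risk difference = 0.0850 − 0.1167 = -0.0317 → -3.17 percentage points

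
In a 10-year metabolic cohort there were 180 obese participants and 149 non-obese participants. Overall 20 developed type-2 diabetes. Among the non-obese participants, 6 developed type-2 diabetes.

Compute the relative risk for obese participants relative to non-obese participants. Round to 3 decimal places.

obese participants with the outcome: 20 − 6 = 14
obese participants without the outcome: 180 − 14 = 166
non-obese participants without the outcome: 149 − 6 = 143
risk, obese participants = 14/180 = 0.07778
risk, non-obese participants = 6/149 = 0.04027
RR = 0.07778 / 0.04027 = 1.931

1.931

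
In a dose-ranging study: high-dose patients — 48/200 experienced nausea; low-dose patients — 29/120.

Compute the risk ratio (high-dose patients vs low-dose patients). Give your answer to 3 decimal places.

risk, high-dose patients = 48/200 = 0.2400
risk, low-dose patients = 29/120 = 0.2417
RR = 0.2400 / 0.2417 = 0.993

RR = 0.993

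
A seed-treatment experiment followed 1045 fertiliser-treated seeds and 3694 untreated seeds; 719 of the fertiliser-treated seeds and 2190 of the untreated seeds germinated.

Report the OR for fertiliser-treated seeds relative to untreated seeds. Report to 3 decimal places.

OR = (719 × 1504) / (326 × 2190) = 1081376/713940 ≈ 1.515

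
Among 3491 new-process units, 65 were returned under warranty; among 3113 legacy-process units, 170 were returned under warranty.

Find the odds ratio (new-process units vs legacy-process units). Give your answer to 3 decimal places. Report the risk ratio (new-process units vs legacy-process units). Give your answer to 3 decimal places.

OR = (65 × 2943) / (3426 × 170) = 191295/582420 ≈ 0.328
risk, new-process units = 65/3491 = 0.01862
risk, legacy-process units = 170/3113 = 0.05461
RR = 0.01862 / 0.05461 = 0.341

OR = 0.328; RR = 0.341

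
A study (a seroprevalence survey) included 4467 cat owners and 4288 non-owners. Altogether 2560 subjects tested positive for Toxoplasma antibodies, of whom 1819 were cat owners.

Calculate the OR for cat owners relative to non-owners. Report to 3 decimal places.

3.288

cat owners without the outcome: 4467 − 1819 = 2648
non-owners with the outcome: 2560 − 1819 = 741
non-owners without the outcome: 4288 − 741 = 3547
OR = (1819 × 3547) / (2648 × 741) = 6451993/1962168 ≈ 3.288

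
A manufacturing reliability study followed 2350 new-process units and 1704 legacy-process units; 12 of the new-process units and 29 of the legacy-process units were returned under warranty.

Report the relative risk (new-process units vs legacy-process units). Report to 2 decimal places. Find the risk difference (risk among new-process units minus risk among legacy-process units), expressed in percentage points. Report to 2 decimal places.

RR = 0.30; RD = -1.19

risk, new-process units = 12/2350 = 0.00511
risk, legacy-process units = 29/1704 = 0.01702
RR = 0.00511 / 0.01702 = 0.30
risk difference = 0.00511 − 0.01702 = -0.01191 → -1.19 percentage points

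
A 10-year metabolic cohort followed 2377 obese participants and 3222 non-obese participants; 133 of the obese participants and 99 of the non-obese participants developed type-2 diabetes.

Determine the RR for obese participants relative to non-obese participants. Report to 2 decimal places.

risk, obese participants = 133/2377 = 0.05595
risk, non-obese participants = 99/3222 = 0.03073
RR = 0.05595 / 0.03073 = 1.82

1.82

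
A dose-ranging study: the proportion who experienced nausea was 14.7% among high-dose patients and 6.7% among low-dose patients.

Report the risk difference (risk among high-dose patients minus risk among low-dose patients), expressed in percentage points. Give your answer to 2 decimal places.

risk difference = 0.1470 − 0.0670 = 0.0800 → 8.00 percentage points

8.00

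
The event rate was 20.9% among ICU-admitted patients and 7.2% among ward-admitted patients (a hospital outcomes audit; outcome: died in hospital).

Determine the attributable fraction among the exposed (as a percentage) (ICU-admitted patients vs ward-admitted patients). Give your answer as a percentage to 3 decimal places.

AR% = (0.2090 − 0.0720) / 0.2090 = 0.6555 → 65.550%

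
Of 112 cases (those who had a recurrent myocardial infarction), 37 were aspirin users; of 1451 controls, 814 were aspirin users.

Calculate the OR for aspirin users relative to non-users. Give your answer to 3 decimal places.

OR = (37 × 637) / (814 × 75) = 23569/61050 ≈ 0.386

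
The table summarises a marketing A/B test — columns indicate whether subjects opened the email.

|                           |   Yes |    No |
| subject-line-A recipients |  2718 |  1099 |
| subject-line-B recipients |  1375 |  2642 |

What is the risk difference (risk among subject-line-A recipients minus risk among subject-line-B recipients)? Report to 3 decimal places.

0.370

risk, subject-line-A recipients = 2718/3817 = 0.7121
risk, subject-line-B recipients = 1375/4017 = 0.3423
risk difference = 0.7121 − 0.3423 = 0.370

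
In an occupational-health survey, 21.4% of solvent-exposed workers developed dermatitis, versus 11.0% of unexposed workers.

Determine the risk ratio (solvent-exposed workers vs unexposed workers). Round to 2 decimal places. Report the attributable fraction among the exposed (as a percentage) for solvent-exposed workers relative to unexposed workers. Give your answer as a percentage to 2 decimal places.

RR = 0.2140 / 0.1100 = 1.95
AR% = (0.2140 − 0.1100) / 0.2140 = 0.4860 → 48.60%

RR = 1.95; AR% = 48.60%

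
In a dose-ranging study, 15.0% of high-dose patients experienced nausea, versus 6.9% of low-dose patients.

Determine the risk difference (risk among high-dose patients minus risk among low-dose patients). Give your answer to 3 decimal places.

risk difference = 0.1500 − 0.0690 = 0.081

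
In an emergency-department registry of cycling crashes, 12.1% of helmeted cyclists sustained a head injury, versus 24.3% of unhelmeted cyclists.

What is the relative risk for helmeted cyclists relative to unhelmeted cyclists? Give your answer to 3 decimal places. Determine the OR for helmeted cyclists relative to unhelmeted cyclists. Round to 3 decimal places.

RR = 0.498; OR = 0.429

RR = 0.1210 / 0.2430 = 0.498
odds, helmeted cyclists = 0.1210/0.8790 = 0.1377
odds, unhelmeted cyclists = 0.2430/0.7570 = 0.3210
OR = 0.1377 / 0.3210 = 0.429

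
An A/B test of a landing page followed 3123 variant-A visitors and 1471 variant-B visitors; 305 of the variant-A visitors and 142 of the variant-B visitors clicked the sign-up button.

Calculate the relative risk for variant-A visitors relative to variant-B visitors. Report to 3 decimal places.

RR = 1.012

risk, variant-A visitors = 305/3123 = 0.0977
risk, variant-B visitors = 142/1471 = 0.0965
RR = 0.0977 / 0.0965 = 1.012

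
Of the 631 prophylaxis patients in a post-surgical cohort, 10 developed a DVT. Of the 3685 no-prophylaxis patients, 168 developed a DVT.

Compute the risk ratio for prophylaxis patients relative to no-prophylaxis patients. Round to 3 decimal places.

0.348

risk, prophylaxis patients = 10/631 = 0.01585
risk, no-prophylaxis patients = 168/3685 = 0.04559
RR = 0.01585 / 0.04559 = 0.348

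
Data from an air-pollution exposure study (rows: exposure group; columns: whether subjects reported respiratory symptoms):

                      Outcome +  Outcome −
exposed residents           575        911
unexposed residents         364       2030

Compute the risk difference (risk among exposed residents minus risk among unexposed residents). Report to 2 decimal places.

risk, exposed residents = 575/1486 = 0.3869
risk, unexposed residents = 364/2394 = 0.1520
risk difference = 0.3869 − 0.1520 = 0.23

RD ≈ 0.23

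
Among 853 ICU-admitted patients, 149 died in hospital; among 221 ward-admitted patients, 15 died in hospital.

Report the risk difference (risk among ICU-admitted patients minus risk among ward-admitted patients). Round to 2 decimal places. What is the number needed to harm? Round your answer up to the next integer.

RD = 0.11; NNH = 10

risk, ICU-admitted patients = 149/853 = 0.1747
risk, ward-admitted patients = 15/221 = 0.0679
risk difference = 0.1747 − 0.0679 = 0.11
absolute risk difference = 0.106804
1 / 0.106804 = 9.363 → round up → 10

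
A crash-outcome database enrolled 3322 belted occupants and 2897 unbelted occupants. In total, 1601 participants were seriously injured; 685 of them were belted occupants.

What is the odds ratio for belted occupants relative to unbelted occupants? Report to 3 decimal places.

0.562

belted occupants without the outcome: 3322 − 685 = 2637
unbelted occupants with the outcome: 1601 − 685 = 916
unbelted occupants without the outcome: 2897 − 916 = 1981
odds, belted occupants = 685/2637 = 0.2598
odds, unbelted occupants = 916/1981 = 0.4624
OR = 0.2598 / 0.4624 = 0.562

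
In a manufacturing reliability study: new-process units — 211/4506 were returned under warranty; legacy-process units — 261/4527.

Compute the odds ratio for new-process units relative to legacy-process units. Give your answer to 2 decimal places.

OR = (211 × 4266) / (4295 × 261) = 900126/1120995 ≈ 0.80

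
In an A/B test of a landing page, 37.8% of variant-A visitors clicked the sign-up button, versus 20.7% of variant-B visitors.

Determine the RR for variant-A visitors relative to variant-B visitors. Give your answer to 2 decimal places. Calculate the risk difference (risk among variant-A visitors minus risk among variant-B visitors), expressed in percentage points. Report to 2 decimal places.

RR = 1.83; RD = 17.10

RR = 0.3780 / 0.2070 = 1.83
risk difference = 0.3780 − 0.2070 = 0.1710 → 17.10 percentage points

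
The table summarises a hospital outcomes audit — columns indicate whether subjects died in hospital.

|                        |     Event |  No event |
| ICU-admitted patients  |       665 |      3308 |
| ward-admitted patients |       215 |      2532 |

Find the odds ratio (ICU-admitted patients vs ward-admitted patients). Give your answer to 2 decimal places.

2.37

odds, ICU-admitted patients = 665/3308 = 0.2010
odds, ward-admitted patients = 215/2532 = 0.0849
OR = 0.2010 / 0.0849 = 2.37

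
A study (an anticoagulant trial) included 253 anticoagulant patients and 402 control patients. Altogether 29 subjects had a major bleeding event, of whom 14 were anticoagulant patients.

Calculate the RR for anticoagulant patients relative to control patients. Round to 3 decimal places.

anticoagulant patients without the outcome: 253 − 14 = 239
control patients with the outcome: 29 − 14 = 15
control patients without the outcome: 402 − 15 = 387
risk, anticoagulant patients = 14/253 = 0.05534
risk, control patients = 15/402 = 0.03731
RR = 0.05534 / 0.03731 = 1.483

RR = 1.483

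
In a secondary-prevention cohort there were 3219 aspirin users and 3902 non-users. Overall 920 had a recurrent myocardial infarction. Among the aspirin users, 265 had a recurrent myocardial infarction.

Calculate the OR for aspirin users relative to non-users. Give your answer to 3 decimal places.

0.445

aspirin users without the outcome: 3219 − 265 = 2954
non-users with the outcome: 920 − 265 = 655
non-users without the outcome: 3902 − 655 = 3247
odds, aspirin users = 265/2954 = 0.0897
odds, non-users = 655/3247 = 0.2017
OR = 0.0897 / 0.2017 = 0.445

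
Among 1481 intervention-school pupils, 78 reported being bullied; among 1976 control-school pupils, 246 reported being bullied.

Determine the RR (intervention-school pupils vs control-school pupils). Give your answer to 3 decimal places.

RR ≈ 0.423

risk, intervention-school pupils = 78/1481 = 0.0527
risk, control-school pupils = 246/1976 = 0.1245
RR = 0.0527 / 0.1245 = 0.423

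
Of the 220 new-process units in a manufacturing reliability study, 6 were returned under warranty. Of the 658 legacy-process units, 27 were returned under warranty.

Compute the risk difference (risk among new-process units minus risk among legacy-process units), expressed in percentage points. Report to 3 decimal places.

RD ≈ -1.376

risk, new-process units = 6/220 = 0.02727
risk, legacy-process units = 27/658 = 0.04103
risk difference = 0.02727 − 0.04103 = -0.01376 → -1.376 percentage points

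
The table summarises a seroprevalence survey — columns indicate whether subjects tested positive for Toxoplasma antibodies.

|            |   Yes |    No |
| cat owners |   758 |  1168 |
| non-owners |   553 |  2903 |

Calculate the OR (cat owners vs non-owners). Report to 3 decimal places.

3.407

odds, cat owners = 758/1168 = 0.6490
odds, non-owners = 553/2903 = 0.1905
OR = 0.6490 / 0.1905 = 3.407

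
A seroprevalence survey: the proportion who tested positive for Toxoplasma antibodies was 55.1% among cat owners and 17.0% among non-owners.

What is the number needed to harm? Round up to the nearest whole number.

NNH ≈ 3

absolute risk difference = 0.381000
1 / 0.381000 = 2.625 → round up → 3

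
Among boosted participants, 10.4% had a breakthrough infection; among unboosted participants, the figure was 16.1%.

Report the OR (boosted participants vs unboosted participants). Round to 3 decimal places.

odds, boosted participants = 0.1040/0.8960 = 0.1161
odds, unboosted participants = 0.1610/0.8390 = 0.1919
OR = 0.1161 / 0.1919 = 0.605

OR: 0.605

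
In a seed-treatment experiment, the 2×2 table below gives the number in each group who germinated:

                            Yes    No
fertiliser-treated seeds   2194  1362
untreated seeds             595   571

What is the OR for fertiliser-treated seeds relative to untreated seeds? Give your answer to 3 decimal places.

OR = (2194 × 571) / (1362 × 595) = 1252774/810390 ≈ 1.546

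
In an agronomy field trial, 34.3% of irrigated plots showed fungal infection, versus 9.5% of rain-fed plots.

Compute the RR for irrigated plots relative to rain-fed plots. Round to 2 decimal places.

RR = 0.3430 / 0.0950 = 3.61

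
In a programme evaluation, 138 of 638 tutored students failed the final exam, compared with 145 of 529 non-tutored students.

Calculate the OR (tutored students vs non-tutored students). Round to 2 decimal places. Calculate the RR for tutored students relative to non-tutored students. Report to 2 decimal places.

OR = (138 × 384) / (500 × 145) = 52992/72500 ≈ 0.73
risk, tutored students = 138/638 = 0.2163
risk, non-tutored students = 145/529 = 0.2741
RR = 0.2163 / 0.2741 = 0.79

OR = 0.73; RR = 0.79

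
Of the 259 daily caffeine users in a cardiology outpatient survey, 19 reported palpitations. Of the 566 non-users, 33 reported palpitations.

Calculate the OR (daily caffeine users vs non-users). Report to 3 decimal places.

OR = (19 × 533) / (240 × 33) = 10127/7920 ≈ 1.279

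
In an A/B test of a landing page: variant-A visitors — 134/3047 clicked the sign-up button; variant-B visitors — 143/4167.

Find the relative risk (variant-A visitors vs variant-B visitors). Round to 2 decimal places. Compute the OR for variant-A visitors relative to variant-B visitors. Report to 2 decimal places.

risk, variant-A visitors = 134/3047 = 0.04398
risk, variant-B visitors = 143/4167 = 0.03432
RR = 0.04398 / 0.03432 = 1.28
odds, variant-A visitors = 134/2913 = 0.04600
odds, variant-B visitors = 143/4024 = 0.03554
OR = 0.04600 / 0.03554 = 1.29

RR = 1.28; OR = 1.29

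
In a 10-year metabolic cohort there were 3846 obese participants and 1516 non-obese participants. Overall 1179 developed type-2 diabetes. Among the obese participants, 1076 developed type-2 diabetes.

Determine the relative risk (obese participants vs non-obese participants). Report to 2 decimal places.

obese participants without the outcome: 3846 − 1076 = 2770
non-obese participants with the outcome: 1179 − 1076 = 103
non-obese participants without the outcome: 1516 − 103 = 1413
risk, obese participants = 1076/3846 = 0.2798
risk, non-obese participants = 103/1516 = 0.0679
RR = 0.2798 / 0.0679 = 4.12

RR: 4.12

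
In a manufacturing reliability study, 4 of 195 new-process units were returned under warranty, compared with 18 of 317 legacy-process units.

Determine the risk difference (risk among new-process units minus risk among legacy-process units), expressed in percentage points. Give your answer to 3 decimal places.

RD = -3.627

risk, new-process units = 4/195 = 0.02051
risk, legacy-process units = 18/317 = 0.05678
risk difference = 0.02051 − 0.05678 = -0.03627 → -3.627 percentage points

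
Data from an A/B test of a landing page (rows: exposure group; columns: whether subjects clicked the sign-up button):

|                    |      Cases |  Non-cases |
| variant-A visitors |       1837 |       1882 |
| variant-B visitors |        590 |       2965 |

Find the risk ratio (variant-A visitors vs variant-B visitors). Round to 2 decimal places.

2.98

risk, variant-A visitors = 1837/3719 = 0.4939
risk, variant-B visitors = 590/3555 = 0.1660
RR = 0.4939 / 0.1660 = 2.98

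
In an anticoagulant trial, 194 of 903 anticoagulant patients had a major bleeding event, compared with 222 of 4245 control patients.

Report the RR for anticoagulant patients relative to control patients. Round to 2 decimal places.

risk, anticoagulant patients = 194/903 = 0.2148
risk, control patients = 222/4245 = 0.0523
RR = 0.2148 / 0.0523 = 4.11

RR: 4.11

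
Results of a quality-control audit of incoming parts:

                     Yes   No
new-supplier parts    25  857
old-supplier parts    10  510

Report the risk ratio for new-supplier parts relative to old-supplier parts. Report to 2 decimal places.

1.47

risk, new-supplier parts = 25/882 = 0.02834
risk, old-supplier parts = 10/520 = 0.01923
RR = 0.02834 / 0.01923 = 1.47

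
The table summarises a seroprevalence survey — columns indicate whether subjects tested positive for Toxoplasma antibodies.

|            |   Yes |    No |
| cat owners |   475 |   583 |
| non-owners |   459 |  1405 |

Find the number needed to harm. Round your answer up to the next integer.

risk, cat owners = 475/1058 = 0.448960
risk, non-owners = 459/1864 = 0.246245
absolute risk difference = 0.202716
1 / 0.202716 = 4.933 → round up → 5

5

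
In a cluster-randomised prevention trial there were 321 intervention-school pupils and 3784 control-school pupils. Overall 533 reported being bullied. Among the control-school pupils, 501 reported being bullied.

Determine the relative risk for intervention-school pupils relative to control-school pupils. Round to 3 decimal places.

0.753

intervention-school pupils with the outcome: 533 − 501 = 32
intervention-school pupils without the outcome: 321 − 32 = 289
control-school pupils without the outcome: 3784 − 501 = 3283
risk, intervention-school pupils = 32/321 = 0.0997
risk, control-school pupils = 501/3784 = 0.1324
RR = 0.0997 / 0.1324 = 0.753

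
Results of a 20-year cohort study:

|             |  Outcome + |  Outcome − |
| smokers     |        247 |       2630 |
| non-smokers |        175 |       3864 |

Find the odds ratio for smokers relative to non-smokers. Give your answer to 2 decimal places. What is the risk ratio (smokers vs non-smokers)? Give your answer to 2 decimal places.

OR = 2.07; RR = 1.98

odds, smokers = 247/2630 = 0.09392
odds, non-smokers = 175/3864 = 0.04529
OR = 0.09392 / 0.04529 = 2.07
risk, smokers = 247/2877 = 0.08585
risk, non-smokers = 175/4039 = 0.04333
RR = 0.08585 / 0.04333 = 1.98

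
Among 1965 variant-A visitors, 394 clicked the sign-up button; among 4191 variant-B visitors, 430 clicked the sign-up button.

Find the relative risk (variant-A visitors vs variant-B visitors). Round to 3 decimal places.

1.954

risk, variant-A visitors = 394/1965 = 0.2005
risk, variant-B visitors = 430/4191 = 0.1026
RR = 0.2005 / 0.1026 = 1.954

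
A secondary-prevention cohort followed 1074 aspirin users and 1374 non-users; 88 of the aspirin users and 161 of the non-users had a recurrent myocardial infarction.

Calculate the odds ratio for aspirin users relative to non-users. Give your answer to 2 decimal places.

odds, aspirin users = 88/986 = 0.0892
odds, non-users = 161/1213 = 0.1327
OR = 0.0892 / 0.1327 = 0.67

OR ≈ 0.67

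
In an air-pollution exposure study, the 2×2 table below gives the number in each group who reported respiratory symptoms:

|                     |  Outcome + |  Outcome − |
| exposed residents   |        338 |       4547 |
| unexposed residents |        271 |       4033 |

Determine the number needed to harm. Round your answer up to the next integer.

risk, exposed residents = 338/4885 = 0.069191
risk, unexposed residents = 271/4304 = 0.062965
absolute risk difference = 0.006227
1 / 0.006227 = 160.591 → round up → 161

NNH = 161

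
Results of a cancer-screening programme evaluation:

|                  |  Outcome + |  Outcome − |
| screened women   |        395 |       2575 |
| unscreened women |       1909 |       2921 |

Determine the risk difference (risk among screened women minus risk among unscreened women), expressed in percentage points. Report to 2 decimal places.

risk, screened women = 395/2970 = 0.1330
risk, unscreened women = 1909/4830 = 0.3952
risk difference = 0.1330 − 0.3952 = -0.2622 → -26.22 percentage points

RD = -26.22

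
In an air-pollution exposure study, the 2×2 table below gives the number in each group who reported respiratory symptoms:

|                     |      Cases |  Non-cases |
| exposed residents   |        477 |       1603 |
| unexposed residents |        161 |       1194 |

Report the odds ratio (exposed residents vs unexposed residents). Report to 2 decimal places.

odds, exposed residents = 477/1603 = 0.2976
odds, unexposed residents = 161/1194 = 0.1348
OR = 0.2976 / 0.1348 = 2.21

OR ≈ 2.21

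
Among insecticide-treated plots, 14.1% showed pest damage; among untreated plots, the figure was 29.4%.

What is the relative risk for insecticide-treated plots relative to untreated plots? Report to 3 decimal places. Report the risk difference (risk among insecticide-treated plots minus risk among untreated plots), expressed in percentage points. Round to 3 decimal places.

RR = 0.480; RD = -15.300

RR = 0.1410 / 0.2940 = 0.480
risk difference = 0.1410 − 0.2940 = -0.1530 → -15.300 percentage points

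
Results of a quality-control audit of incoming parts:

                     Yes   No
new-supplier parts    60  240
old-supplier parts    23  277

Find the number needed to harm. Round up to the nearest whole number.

NNH ≈ 9

risk, new-supplier parts = 60/300 = 0.200000
risk, old-supplier parts = 23/300 = 0.076667
absolute risk difference = 0.123333
1 / 0.123333 = 8.108 → round up → 9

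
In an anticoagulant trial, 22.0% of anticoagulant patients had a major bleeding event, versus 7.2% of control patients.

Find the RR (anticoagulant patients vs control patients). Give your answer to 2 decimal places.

RR = 0.2200 / 0.0720 = 3.06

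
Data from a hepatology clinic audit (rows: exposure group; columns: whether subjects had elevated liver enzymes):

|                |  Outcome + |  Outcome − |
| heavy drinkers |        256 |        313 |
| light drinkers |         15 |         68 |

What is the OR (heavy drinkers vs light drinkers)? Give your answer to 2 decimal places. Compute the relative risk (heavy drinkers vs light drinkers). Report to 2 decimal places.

OR = 3.71; RR = 2.49

OR = (256 × 68) / (313 × 15) = 17408/4695 ≈ 3.71
risk, heavy drinkers = 256/569 = 0.4499
risk, light drinkers = 15/83 = 0.1807
RR = 0.4499 / 0.1807 = 2.49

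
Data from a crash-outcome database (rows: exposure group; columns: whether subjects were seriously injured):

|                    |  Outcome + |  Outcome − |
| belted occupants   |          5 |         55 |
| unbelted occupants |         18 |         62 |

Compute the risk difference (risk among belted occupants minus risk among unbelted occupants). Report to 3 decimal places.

-0.142

risk, belted occupants = 5/60 = 0.0833
risk, unbelted occupants = 18/80 = 0.2250
risk difference = 0.0833 − 0.2250 = -0.142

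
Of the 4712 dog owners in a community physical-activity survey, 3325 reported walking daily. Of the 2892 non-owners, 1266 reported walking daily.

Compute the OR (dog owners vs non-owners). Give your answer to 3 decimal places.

odds, dog owners = 3325/1387 = 2.3973
odds, non-owners = 1266/1626 = 0.7786
OR = 2.3973 / 0.7786 = 3.079

OR = 3.079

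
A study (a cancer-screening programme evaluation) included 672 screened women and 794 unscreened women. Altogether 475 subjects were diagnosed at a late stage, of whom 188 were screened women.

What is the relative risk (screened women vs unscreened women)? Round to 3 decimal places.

screened women without the outcome: 672 − 188 = 484
unscreened women with the outcome: 475 − 188 = 287
unscreened women without the outcome: 794 − 287 = 507
risk, screened women = 188/672 = 0.2798
risk, unscreened women = 287/794 = 0.3615
RR = 0.2798 / 0.3615 = 0.774

RR = 0.774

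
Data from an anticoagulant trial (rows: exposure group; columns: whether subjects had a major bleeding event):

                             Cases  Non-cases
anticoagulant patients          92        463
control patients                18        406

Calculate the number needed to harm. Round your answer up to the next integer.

9

risk, anticoagulant patients = 92/555 = 0.165766
risk, control patients = 18/424 = 0.042453
absolute risk difference = 0.123313
1 / 0.123313 = 8.109 → round up → 9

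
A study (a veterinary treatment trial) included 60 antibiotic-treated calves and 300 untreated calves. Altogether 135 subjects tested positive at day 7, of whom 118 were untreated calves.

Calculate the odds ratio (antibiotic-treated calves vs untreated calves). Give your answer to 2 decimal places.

antibiotic-treated calves with the outcome: 135 − 118 = 17
antibiotic-treated calves without the outcome: 60 − 17 = 43
untreated calves without the outcome: 300 − 118 = 182
odds, antibiotic-treated calves = 17/43 = 0.3953
odds, untreated calves = 118/182 = 0.6484
OR = 0.3953 / 0.6484 = 0.61

OR = 0.61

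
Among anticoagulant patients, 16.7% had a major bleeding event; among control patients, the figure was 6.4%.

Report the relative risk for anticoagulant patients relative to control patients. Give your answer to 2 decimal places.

RR = 0.1670 / 0.0640 = 2.61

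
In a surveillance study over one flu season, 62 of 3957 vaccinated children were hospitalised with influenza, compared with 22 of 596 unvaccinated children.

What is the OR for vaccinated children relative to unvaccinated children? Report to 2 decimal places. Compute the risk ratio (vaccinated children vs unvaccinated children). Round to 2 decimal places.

OR = 0.42; RR = 0.42

odds, vaccinated children = 62/3895 = 0.01592
odds, unvaccinated children = 22/574 = 0.03833
OR = 0.01592 / 0.03833 = 0.42
risk, vaccinated children = 62/3957 = 0.01567
risk, unvaccinated children = 22/596 = 0.03691
RR = 0.01567 / 0.03691 = 0.42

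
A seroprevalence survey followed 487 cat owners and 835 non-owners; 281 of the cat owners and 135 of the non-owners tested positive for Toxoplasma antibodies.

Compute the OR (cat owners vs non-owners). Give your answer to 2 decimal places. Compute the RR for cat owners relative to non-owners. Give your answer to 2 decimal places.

OR = (281 × 700) / (206 × 135) = 196700/27810 ≈ 7.07
risk, cat owners = 281/487 = 0.5770
risk, non-owners = 135/835 = 0.1617
RR = 0.5770 / 0.1617 = 3.57

OR = 7.07; RR = 3.57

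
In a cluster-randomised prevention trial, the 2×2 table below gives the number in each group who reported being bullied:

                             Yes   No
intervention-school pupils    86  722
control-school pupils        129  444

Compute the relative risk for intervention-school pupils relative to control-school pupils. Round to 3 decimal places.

risk, intervention-school pupils = 86/808 = 0.1064
risk, control-school pupils = 129/573 = 0.2251
RR = 0.1064 / 0.2251 = 0.473

RR: 0.473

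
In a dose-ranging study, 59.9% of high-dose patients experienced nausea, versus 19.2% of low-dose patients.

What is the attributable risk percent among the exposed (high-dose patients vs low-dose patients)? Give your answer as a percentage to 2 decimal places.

AR% = (0.5990 − 0.1920) / 0.5990 = 0.6795 → 67.95%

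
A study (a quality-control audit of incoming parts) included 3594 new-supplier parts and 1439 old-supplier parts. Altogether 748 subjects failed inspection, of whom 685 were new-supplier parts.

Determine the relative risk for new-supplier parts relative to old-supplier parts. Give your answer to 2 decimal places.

RR = 4.35

new-supplier parts without the outcome: 3594 − 685 = 2909
old-supplier parts with the outcome: 748 − 685 = 63
old-supplier parts without the outcome: 1439 − 63 = 1376
risk, new-supplier parts = 685/3594 = 0.19060
risk, old-supplier parts = 63/1439 = 0.04378
RR = 0.19060 / 0.04378 = 4.35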